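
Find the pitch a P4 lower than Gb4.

Db4

Counting four letter names down from G lands on D.
A perfect fourth spans 5 semitones, so from Gb4 the target pitch is Db4.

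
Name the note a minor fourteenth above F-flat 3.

E-double-flat 5

Seven letters up from F (plus an octave) reaches E.
A minor fourteenth is 22 semitones; 22 semitones up from Fb3 gives Ebb5.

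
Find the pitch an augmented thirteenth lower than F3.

Six letters down from F (plus an octave) reaches A.
Moving 22 semitones down from F3 (the size of an augmented thirteenth) reaches Abb1.

Abb1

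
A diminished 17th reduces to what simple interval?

diminished 3rd

Each octave removed subtracts seven from the number: 17 − 14 = 3.
Quality carries through unchanged, so the simple form is a diminished third.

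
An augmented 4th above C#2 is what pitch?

The fourth takes the letter from C up to F.
Moving 6 semitones up from C#2 (the size of an augmented fourth) reaches F##2.

F##2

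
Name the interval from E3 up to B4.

perfect twelfth

E to B spans five letter names (E-F-G-A-B), plus an octave: a twelfth.
The perfect twelfth spans 19 semitones, and E3 to B4 is exactly 19 semitones — so this is a perfect twelfth.
(Equivalently, a compound perfect fifth: a perfect fifth plus an octave.)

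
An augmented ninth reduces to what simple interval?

A2

Subtracting seven from the interval number removes an octave: 9 − 7 = 2.
Quality carries through unchanged, so the simple form is an augmented second.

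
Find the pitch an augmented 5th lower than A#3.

D3

The fifth takes the letter from A down to D.
Moving 8 semitones down from A#3 (the size of an augmented fifth) reaches D3.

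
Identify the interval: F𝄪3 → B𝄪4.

F to B spans four letter names (F-G-A-B), plus an octave — that makes it an eleventh of some quality.
F##3 to B##4 spans 18 semitones — one semitone wider than the perfect eleventh (17) — giving an augmented eleventh.
(Equivalently, a compound augmented fourth: an augmented fourth plus an octave.)

augmented eleventh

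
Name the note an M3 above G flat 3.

B flat 3

Counting three letter names up from G lands on B.
A major third is 4 semitones; 4 semitones up from Gb3 gives Bb3.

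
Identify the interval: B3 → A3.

Descending from B3 to A3 is the same interval as ascending A3 to B3.
A to B spans two letter names (A-B): a second.
A3 to B3 is 2 semitones, matching the major second exactly, so the quality is major.

major second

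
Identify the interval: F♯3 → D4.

F to D spans six letter names (F-G-A-B-C-D), so the interval is some kind of sixth.
At 8 semitones, F#3→D4 falls one short of a major sixth: minor.

minor sixth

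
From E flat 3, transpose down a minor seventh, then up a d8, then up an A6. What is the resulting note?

D 4

Eb3 down a minor seventh → F2 (10 semitones).
Up a diminished octave from F2: Fb3 (11 semitones up).
Fb3 up an augmented sixth → D4 (10 semitones).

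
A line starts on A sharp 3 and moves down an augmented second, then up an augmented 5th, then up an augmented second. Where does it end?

A#3 down an augmented second → G3 (3 semitones).
G3 up an augmented fifth → D#4 (8 semitones).
D#4 up an augmented second → E##4 (3 semitones).

E double-sharp 4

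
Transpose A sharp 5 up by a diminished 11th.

Counting four letter names plus an octave up from A lands on D.
A diminished eleventh spans 16 semitones, so from A#5 the target pitch is D7.

D 7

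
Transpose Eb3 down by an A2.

Counting two letter names down from E lands on D.
An augmented second spans 3 semitones, so from Eb3 the target pitch is Dbb3.

Dbb3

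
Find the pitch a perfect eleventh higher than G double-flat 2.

C double-flat 4

Counting four letter names plus an octave up from G lands on C.
Moving 17 semitones up from Gbb2 (the size of a perfect eleventh) reaches Cbb4.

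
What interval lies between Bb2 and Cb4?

B to C spans two letter names (B-C), plus an octave: a ninth.
At 13 semitones, Bb2→Cb4 falls one short of a major ninth: minor.
(Equivalently, a compound minor second: a minor second plus an octave.)

minor ninth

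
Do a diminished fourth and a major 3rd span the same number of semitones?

Yes

A diminished fourth spans 4 semitones, and a major third also spans 4 semitones — they're enharmonic.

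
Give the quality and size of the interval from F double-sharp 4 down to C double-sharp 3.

Descending from F##4 to C##3 is the same interval as ascending C##3 to F##4.
C to F spans four letter names (C-D-E-F), plus an octave, so the interval is some kind of eleventh.
Counting semitones, C##3→F##4 is 17, which is the perfect eleventh.
(Equivalently, a compound perfect fourth: a perfect fourth plus an octave.)

P11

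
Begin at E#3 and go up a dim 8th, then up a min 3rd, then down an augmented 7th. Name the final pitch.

A diminished octave up from E#3 is E4.
E4 up a minor third → G4 (3 semitones).
Down an augmented seventh from G4: Abb3 (12 semitones down).

Abb3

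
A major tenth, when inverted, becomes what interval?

First reduce the compound major tenth to its simple form, a major third.
Inverted interval numbers add to nine, so a third pairs with a sixth (3 + 6 = 9).
And major becomes minor under inversion, so we get a minor sixth.

minor sixth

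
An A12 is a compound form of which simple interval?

Take out an octave (7 from the number): 12 − 7 = 5.
Quality carries through unchanged, so the simple form is an augmented fifth.

augmented fifth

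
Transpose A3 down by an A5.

The fifth takes the letter from A down to D.
An augmented fifth spans 8 semitones, so from A3 the target pitch is Db3.

Db3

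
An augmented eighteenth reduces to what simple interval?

augmented fourth

Each octave removed subtracts seven from the number: 18 − 14 = 4.
So an augmented eighteenth is 2 octaves plus an augmented fourth. The quality is unchanged.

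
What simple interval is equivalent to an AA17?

Subtracting seven from the interval number removes an octave: 17 − 14 = 3.
So a doubly augmented seventeenth is 2 octaves plus a doubly augmented third. The quality is unchanged.

AA3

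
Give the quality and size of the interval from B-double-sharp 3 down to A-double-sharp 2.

Descending from B##3 to A##2 is the same interval as ascending A##2 to B##3.
A to B spans two letter names (A-B), plus an octave: a ninth.
A##2 to B##3 is 14 semitones, matching the major ninth exactly, so the quality is major.
(Equivalently, a compound major second: a major second plus an octave.)

major ninth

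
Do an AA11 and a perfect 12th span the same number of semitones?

A doubly augmented eleventh spans 19 semitones, and a perfect twelfth also spans 19 semitones — they're enharmonic.

Yes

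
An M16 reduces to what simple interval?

major second

Each octave removed subtracts seven from the number: 16 − 14 = 2.
That makes a major sixteenth a compound major second — 2 octaves plus a major second.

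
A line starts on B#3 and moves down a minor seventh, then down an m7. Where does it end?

D##2

Down a minor seventh from B#3: C##3 (10 semitones down).
Down a minor seventh from C##3: D##2 (10 semitones down).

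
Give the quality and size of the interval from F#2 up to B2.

perfect 4th

F to B spans four letter names (F-G-A-B), so the interval is some kind of fourth.
F#2 to B2 is 5 semitones, matching the perfect fourth exactly, so the quality is perfect.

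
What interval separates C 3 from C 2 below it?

P8

Descending from C3 to C2 is the same interval as ascending C2 to C3.
C to C is the same letter name, plus an octave, so the interval is some kind of octave.
Counting semitones, C2→C3 is 12, which is the perfect octave.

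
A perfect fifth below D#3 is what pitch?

G#2

Counting five letter names down from D lands on G.
A perfect fifth is 7 semitones; 7 semitones down from D#3 gives G#2.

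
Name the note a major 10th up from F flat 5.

The tenth's letter: F up three letter names plus an octave → A.
A major tenth is 16 semitones; 16 semitones up from Fb5 gives Ab6.

A flat 6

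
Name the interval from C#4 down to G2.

Descending from C#4 to G2 is the same interval as ascending G2 to C#4.
G to C spans four letter names (G-A-B-C), plus an octave: an eleventh.
G2 to C#4 spans 18 semitones — one semitone wider than the perfect eleventh (17) — giving an augmented eleventh.
(Equivalently, a compound augmented fourth: an augmented fourth plus an octave.)

augmented 11th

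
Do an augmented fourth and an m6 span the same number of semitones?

An augmented fourth spans 6 semitones; a minor sixth spans 8 semitones. They differ by 2.

No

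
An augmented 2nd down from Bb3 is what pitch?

Abb3

Counting two letter names down from B lands on A.
Moving 3 semitones down from Bb3 (the size of an augmented second) reaches Abb3.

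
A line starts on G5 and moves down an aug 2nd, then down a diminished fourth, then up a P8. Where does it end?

C6

G5 down an augmented second → Fb5 (3 semitones).
A diminished fourth down from Fb5 is C5.
Up a perfect octave from C5: C6 (12 semitones up).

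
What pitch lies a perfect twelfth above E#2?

Five letters up from E (plus an octave) reaches B.
Moving 19 semitones up from E#2 (the size of a perfect twelfth) reaches B#3.

B#3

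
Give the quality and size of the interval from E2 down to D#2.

minor 2nd

Descending from E2 to D#2 is the same interval as ascending D#2 to E2.
D to E spans two letter names (D-E), so the interval is some kind of second.
A major second would be 2 semitones, but D#2 to E2 is 1 — one semitone narrower, making it a minor second.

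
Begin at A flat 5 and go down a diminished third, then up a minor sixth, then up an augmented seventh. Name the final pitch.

Ab5 down a diminished third → F#5 (2 semitones).
Up a minor sixth from F#5: D6 (8 semitones up).
An augmented seventh up from D6 is C##7.

C double-sharp 7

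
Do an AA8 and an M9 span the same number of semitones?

Yes

Both span 14 semitones: a doubly augmented octave and a major ninth are the same chromatic distance.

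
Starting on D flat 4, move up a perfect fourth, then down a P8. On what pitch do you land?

Up a perfect fourth from Db4: Gb4 (5 semitones up).
Gb4 down a perfect octave → Gb3 (12 semitones).

G flat 3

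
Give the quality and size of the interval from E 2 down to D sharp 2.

minor 2nd

Descending from E2 to D#2 is the same interval as ascending D#2 to E2.
D to E spans two letter names (D-E) — that makes it a second of some quality.
A major second would be 2 semitones, but D#2 to E2 is 1 — one semitone narrower, making it a minor second.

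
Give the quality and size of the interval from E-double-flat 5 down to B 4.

Descending from Ebb5 to B4 is the same interval as ascending B4 to Ebb5.
B to E spans four letter names (B-C-D-E) — that makes it a fourth of some quality.
The perfect fourth is 5 semitones; here we have 3, two semitones narrower: doubly diminished.

doubly diminished 4th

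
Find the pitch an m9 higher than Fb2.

Gbb3

Counting two letter names plus an octave up from F lands on G.
Moving 13 semitones up from Fb2 (the size of a minor ninth) reaches Gbb3.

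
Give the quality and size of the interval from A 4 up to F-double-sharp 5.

augmented sixth

A to F spans six letter names (A-B-C-D-E-F), so the interval is some kind of sixth.
A4 to F##5 spans 10 semitones — one semitone wider than the major sixth (9) — giving an augmented sixth.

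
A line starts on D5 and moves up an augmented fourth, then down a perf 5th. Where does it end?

An augmented fourth up from D5 is G#5.
A perfect fifth down from G#5 is C#5.

C#5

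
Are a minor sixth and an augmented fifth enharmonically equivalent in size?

Yes

Both span 8 semitones: a minor sixth and an augmented fifth are the same chromatic distance.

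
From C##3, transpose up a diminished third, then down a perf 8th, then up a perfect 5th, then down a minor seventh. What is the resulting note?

C#2

Up a diminished third from C##3: E3 (2 semitones up).
E3 down a perfect octave → E2 (12 semitones).
E2 up a perfect fifth → B2 (7 semitones).
Down a minor seventh from B2: C#2 (10 semitones down).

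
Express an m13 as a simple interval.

m6

Take out an octave (7 from the number): 13 − 7 = 6.
Quality carries through unchanged, so the simple form is a minor sixth.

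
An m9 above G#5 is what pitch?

A6

The ninth's letter: G up two letter names plus an octave → A.
Moving 13 semitones up from G#5 (the size of a minor ninth) reaches A6.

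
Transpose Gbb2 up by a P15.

Gbb4

For a fifteenth the letter name doesn't change: still G, two octaves up.
A perfect fifteenth spans 24 semitones, so from Gbb2 the target pitch is Gbb4.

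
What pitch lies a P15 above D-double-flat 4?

D-double-flat 6

For a fifteenth the letter name doesn't change: still D, two octaves up.
A perfect fifteenth spans 24 semitones, so from Dbb4 the target pitch is Dbb6.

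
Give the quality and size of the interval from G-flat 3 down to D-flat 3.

Descending from Gb3 to Db3 is the same interval as ascending Db3 to Gb3.
D to G spans four letter names (D-E-F-G): a fourth.
The perfect fourth spans 5 semitones, and Db3 to Gb3 is exactly 5 semitones — so this is a perfect fourth.

P4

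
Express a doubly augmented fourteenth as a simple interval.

Each octave removed subtracts seven from the number: 14 − 7 = 7.
So a doubly augmented fourteenth is an octave plus a doubly augmented seventh. The quality is unchanged.

AA7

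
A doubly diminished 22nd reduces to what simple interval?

doubly diminished 8th

Each octave removed subtracts seven from the number: 22 − 14 = 8.
Quality carries through unchanged, so the simple form is a doubly diminished octave.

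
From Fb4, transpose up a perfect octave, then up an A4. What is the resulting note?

Bb5

A perfect octave up from Fb4 is Fb5.
An augmented fourth up from Fb5 is Bb5.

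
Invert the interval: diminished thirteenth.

A3

First reduce the compound diminished thirteenth to its simple form, a diminished sixth.
Interval numbers invert to sum to nine: 6 + 3 = 9, so a sixth inverts to a third.
The quality also flips — diminished becomes augmented — giving an augmented third.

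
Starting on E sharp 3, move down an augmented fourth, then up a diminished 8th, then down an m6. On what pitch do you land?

D 3

E#3 down an augmented fourth → B2 (6 semitones).
B2 up a diminished octave → Bb3 (11 semitones).
A minor sixth down from Bb3 is D3.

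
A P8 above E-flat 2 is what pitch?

The letter stays E (same as the start), shifted an octave up.
Moving 12 semitones up from Eb2 (the size of a perfect octave) reaches Eb3.

E-flat 3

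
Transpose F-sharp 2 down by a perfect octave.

For an octave the letter name doesn't change: still F, an octave down.
Moving 12 semitones down from F#2 (the size of a perfect octave) reaches F#1.

F-sharp 1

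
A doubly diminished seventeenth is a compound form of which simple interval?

Subtracting seven from the interval number removes an octave: 17 − 14 = 3.
So a doubly diminished seventeenth is 2 octaves plus a doubly diminished third. The quality is unchanged.

dd3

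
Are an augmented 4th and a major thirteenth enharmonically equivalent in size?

No

An augmented fourth is 6 semitones but a major thirteenth is 21 semitones — different sizes.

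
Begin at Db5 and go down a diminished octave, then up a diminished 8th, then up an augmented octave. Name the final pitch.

D6

Db5 down a diminished octave → D4 (11 semitones).
D4 up a diminished octave → Db5 (11 semitones).
An augmented octave up from Db5 is D6.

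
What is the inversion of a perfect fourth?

Inverted interval numbers add to nine, so a fourth pairs with a fifth (4 + 5 = 9).
And perfect stays perfect under inversion, so we get a perfect fifth.

P5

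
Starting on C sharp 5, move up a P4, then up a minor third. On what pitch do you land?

A 5

Up a perfect fourth from C#5: F#5 (5 semitones up).
A minor third up from F#5 is A5.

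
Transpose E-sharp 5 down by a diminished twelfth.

A-double-sharp 3

Five letters down from E (plus an octave) reaches A.
A diminished twelfth spans 18 semitones, so from E#5 the target pitch is A##3.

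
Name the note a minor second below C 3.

B 2

Two letter names down from C: B.
Moving 1 semitone down from C3 (the size of a minor second) reaches B2.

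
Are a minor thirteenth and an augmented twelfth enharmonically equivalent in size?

A minor thirteenth = 20 semitones = an augmented twelfth; enharmonically equal.

Yes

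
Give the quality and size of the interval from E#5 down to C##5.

minor third

Descending from E#5 to C##5 is the same interval as ascending C##5 to E#5.
C to E spans three letter names (C-D-E): a third.
A major third would be 4 semitones, but C##5 to E#5 is 3 — one semitone narrower, making it a minor third.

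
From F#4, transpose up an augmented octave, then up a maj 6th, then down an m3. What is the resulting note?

B##5

Up an augmented octave from F#4: F##5 (13 semitones up).
F##5 up a major sixth → D##6 (9 semitones).
Down a minor third from D##6: B##5 (3 semitones down).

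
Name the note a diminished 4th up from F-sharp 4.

B-flat 4

Counting four letter names up from F lands on B.
A diminished fourth spans 4 semitones, so from F#4 the target pitch is Bb4.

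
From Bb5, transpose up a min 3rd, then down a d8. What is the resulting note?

Bb5 up a minor third → Db6 (3 semitones).
Db6 down a diminished octave → D5 (11 semitones).

D5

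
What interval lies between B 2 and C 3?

minor second

B to C spans two letter names (B-C) — that makes it a second of some quality.
B2 to C3 is 1 semitone, a half step short of the major second (2), so this is minor.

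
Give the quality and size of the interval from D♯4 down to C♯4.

Descending from D#4 to C#4 is the same interval as ascending C#4 to D#4.
C to D spans two letter names (C-D) — that makes it a second of some quality.
The major second spans 2 semitones, and C#4 to D#4 is exactly 2 semitones — so this is a major second.

major second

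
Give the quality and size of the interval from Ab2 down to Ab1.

perfect octave

Descending from Ab2 to Ab1 is the same interval as ascending Ab1 to Ab2.
A to A is the same letter name, plus an octave: an octave.
The perfect octave spans 12 semitones, and Ab1 to Ab2 is exactly 12 semitones — so this is a perfect octave.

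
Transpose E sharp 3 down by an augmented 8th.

For an octave the letter name doesn't change: still E, an octave down.
An augmented octave is 13 semitones; 13 semitones down from E#3 gives E2.

E 2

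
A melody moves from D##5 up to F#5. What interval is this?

D to F spans three letter names (D-E-F) — that makes it a third of some quality.
The major third is 4 semitones; here we have 2, two semitones narrower: diminished.

diminished third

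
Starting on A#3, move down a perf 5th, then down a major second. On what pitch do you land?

Down a perfect fifth from A#3: D#3 (7 semitones down).
D#3 down a major second → C#3 (2 semitones).

C#3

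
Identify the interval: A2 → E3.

A to E spans five letter names (A-B-C-D-E) — that makes it a fifth of some quality.
Counting semitones, A2→E3 is 7, which is the perfect fifth.

P5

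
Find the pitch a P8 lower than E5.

An octave keeps the letter name E, an octave down from E.
Moving 12 semitones down from E5 (the size of a perfect octave) reaches E4.

E4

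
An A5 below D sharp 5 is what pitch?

Counting five letter names down from D lands on G.
Moving 8 semitones down from D#5 (the size of an augmented fifth) reaches G4.

G 4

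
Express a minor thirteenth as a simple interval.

minor 6th

Subtracting seven from the interval number removes an octave: 13 − 7 = 6.
That makes a minor thirteenth a compound minor sixth — an octave plus a minor sixth.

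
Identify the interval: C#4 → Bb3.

augmented second

Descending from C#4 to Bb3 is the same interval as ascending Bb3 to C#4.
B to C spans two letter names (B-C) — that makes it a second of some quality.
The major second is 2 semitones; here we have 3, one semitone wider: augmented.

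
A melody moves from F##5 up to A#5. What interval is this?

minor third

F to A spans three letter names (F-G-A): a third.
At 3 semitones, F##5→A#5 falls one short of a major third: minor.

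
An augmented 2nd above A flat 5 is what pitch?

B 5

Two letter names up from A: B.
An augmented second is 3 semitones; 3 semitones up from Ab5 gives B5.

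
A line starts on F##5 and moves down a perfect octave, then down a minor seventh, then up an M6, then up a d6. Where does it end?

C#5

A perfect octave down from F##5 is F##4.
F##4 down a minor seventh → G##3 (10 semitones).
G##3 up a major sixth → E##4 (9 semitones).
A diminished sixth up from E##4 is C#5.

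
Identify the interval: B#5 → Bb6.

doubly diminished 8th

B to B is the same letter name, plus an octave, so the interval is some kind of octave.
The perfect octave is 12 semitones; here we have 10, two semitones narrower: doubly diminished.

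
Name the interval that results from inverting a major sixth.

The rule of nine gives the new number: 9 − 6 = 3, so a sixth becomes a third.
Quality inverts too: major becomes minor. That makes the inversion a minor third.

minor 3rd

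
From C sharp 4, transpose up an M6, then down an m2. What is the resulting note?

G double-sharp 4

A major sixth up from C#4 is A#4.
A#4 down a minor second → G##4 (1 semitone).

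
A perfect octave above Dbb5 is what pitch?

Dbb6

The letter stays D (same as the start), shifted an octave up.
A perfect octave is 12 semitones; 12 semitones up from Dbb5 gives Dbb6.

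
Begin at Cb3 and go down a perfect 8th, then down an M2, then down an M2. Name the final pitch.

Down a perfect octave from Cb3: Cb2 (12 semitones down).
A major second down from Cb2 is Bbb1.
Bbb1 down a major second → Abb1 (2 semitones).

Abb1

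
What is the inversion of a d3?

A6

Interval numbers invert to sum to nine: 3 + 6 = 9, so a third inverts to a sixth.
The quality also flips — diminished becomes augmented — giving an augmented sixth.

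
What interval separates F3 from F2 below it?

P8

Descending from F3 to F2 is the same interval as ascending F2 to F3.
F to F is the same letter name, plus an octave, so the interval is some kind of octave.
F2 to F3 is 12 semitones, matching the perfect octave exactly, so the quality is perfect.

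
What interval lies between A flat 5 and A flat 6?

perfect 8th

A to A is the same letter name, plus an octave: an octave.
Counting semitones, Ab5→Ab6 is 12, which is the perfect octave.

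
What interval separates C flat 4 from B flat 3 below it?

Descending from Cb4 to Bb3 is the same interval as ascending Bb3 to Cb4.
B to C spans two letter names (B-C), so the interval is some kind of second.
At 1 semitone, Bb3→Cb4 falls one short of a major second: minor.

minor second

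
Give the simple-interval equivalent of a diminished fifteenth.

diminished 8th

Subtracting seven from the interval number removes an octave: 15 − 7 = 8.
Quality carries through unchanged, so the simple form is a diminished octave.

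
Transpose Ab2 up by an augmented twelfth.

The twelfth's letter: A up five letter names plus an octave → E.
An augmented twelfth spans 20 semitones, so from Ab2 the target pitch is E4.

E4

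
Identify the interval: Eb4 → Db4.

Descending from Eb4 to Db4 is the same interval as ascending Db4 to Eb4.
D to E spans two letter names (D-E): a second.
Db4 to Eb4 is 2 semitones, matching the major second exactly, so the quality is major.

major second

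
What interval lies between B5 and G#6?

M6

B to G spans six letter names (B-C-D-E-F-G), so the interval is some kind of sixth.
Counting semitones, B5→G#6 is 9, which is the major sixth.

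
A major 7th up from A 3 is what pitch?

G sharp 4

Seven letter names up from A: G.
Moving 11 semitones up from A3 (the size of a major seventh) reaches G#4.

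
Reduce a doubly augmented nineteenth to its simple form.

Each octave removed subtracts seven from the number: 19 − 14 = 5.
So a doubly augmented nineteenth is 2 octaves plus a doubly augmented fifth. The quality is unchanged.

doubly augmented 5th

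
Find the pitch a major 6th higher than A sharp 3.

Counting six letter names up from A lands on F.
Moving 9 semitones up from A#3 (the size of a major sixth) reaches F##4.

F double-sharp 4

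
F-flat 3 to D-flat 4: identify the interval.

F to D spans six letter names (F-G-A-B-C-D), so the interval is some kind of sixth.
Fb3 to Db4 is 9 semitones, matching the major sixth exactly, so the quality is major.

major sixth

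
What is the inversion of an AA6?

The rule of nine gives the new number: 9 − 6 = 3, so a sixth becomes a third.
The quality also flips — doubly augmented becomes doubly diminished — giving a doubly diminished third.

doubly diminished 3rd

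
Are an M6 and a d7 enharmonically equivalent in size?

Yes

Both span 9 semitones: a major sixth and a diminished seventh are the same chromatic distance.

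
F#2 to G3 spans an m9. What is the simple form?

Subtracting seven from the interval number removes an octave: 9 − 7 = 2.
Quality carries through unchanged, so the simple form is a minor second.

m2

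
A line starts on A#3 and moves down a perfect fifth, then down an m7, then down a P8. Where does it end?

E#1

A#3 down a perfect fifth → D#3 (7 semitones).
D#3 down a minor seventh → E#2 (10 semitones).
A perfect octave down from E#2 is E#1.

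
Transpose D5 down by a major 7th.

Eb4

Seven letter names down from D: E.
Moving 11 semitones down from D5 (the size of a major seventh) reaches Eb4.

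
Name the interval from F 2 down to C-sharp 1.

Descending from F2 to C#1 is the same interval as ascending C#1 to F2.
C to F spans four letter names (C-D-E-F), plus an octave — that makes it an eleventh of some quality.
C#1 to F2 spans 16 semitones — one semitone narrower than the perfect eleventh (17) — giving a diminished eleventh.
(Equivalently, a compound diminished fourth: a diminished fourth plus an octave.)

diminished 11th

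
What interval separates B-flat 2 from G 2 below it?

Descending from Bb2 to G2 is the same interval as ascending G2 to Bb2.
G to B spans three letter names (G-A-B): a third.
At 3 semitones, G2→Bb2 falls one short of a major third: minor.

minor third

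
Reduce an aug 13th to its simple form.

augmented sixth

Each octave removed subtracts seven from the number: 13 − 7 = 6.
Quality carries through unchanged, so the simple form is an augmented sixth.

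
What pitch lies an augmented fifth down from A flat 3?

The fifth takes the letter from A down to D.
An augmented fifth spans 8 semitones, so from Ab3 the target pitch is Dbb3.

D double-flat 3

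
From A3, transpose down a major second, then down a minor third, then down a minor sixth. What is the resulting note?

A3 down a major second → G3 (2 semitones).
Down a minor third from G3: E3 (3 semitones down).
E3 down a minor sixth → G#2 (8 semitones).

G#2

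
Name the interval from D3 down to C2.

Descending from D3 to C2 is the same interval as ascending C2 to D3.
C to D spans two letter names (C-D), plus an octave — that makes it a ninth of some quality.
The major ninth spans 14 semitones, and C2 to D3 is exactly 14 semitones — so this is a major ninth.
(Equivalently, a compound major second: a major second plus an octave.)

major ninth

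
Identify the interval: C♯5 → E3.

Descending from C#5 to E3 is the same interval as ascending E3 to C#5.
E to C spans six letter names (E-F-G-A-B-C), plus an octave — that makes it a thirteenth of some quality.
The major thirteenth spans 21 semitones, and E3 to C#5 is exactly 21 semitones — so this is a major thirteenth.
(Equivalently, a compound major sixth: a major sixth plus an octave.)

major thirteenth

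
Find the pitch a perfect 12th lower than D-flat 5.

G-flat 3

Five letters down from D (plus an octave) reaches G.
Moving 19 semitones down from Db5 (the size of a perfect twelfth) reaches Gb3.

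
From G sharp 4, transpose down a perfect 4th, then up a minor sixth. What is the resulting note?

B 4

Down a perfect fourth from G#4: D#4 (5 semitones down).
D#4 up a minor sixth → B4 (8 semitones).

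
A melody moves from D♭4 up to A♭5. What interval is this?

P12

D to A spans five letter names (D-E-F-G-A), plus an octave, so the interval is some kind of twelfth.
The perfect twelfth spans 19 semitones, and Db4 to Ab5 is exactly 19 semitones — so this is a perfect twelfth.
(Equivalently, a compound perfect fifth: a perfect fifth plus an octave.)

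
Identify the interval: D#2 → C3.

D to C spans seven letter names (D-E-F-G-A-B-C): a seventh.
A major seventh would be 11 semitones; D#2 to C3 is 9, two semitones narrower, so the interval is diminished.

d7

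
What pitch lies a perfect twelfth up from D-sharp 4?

The twelfth's letter: D up five letter names plus an octave → A.
A perfect twelfth is 19 semitones; 19 semitones up from D#4 gives A#5.

A-sharp 5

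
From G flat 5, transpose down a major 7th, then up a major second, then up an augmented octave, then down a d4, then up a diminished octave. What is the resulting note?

A major seventh down from Gb5 is Abb4.
A major second up from Abb4 is Bbb4.
Bbb4 up an augmented octave → Bb5 (13 semitones).
Down a diminished fourth from Bb5: F#5 (4 semitones down).
Up a diminished octave from F#5: F6 (11 semitones up).

F 6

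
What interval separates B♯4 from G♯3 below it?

Descending from B#4 to G#3 is the same interval as ascending G#3 to B#4.
G to B spans three letter names (G-A-B), plus an octave — that makes it a tenth of some quality.
G#3 to B#4 is 16 semitones, matching the major tenth exactly, so the quality is major.
(Equivalently, a compound major third: a major third plus an octave.)

major tenth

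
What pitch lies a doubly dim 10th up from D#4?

Fb5

The tenth's letter: D up three letter names plus an octave → F.
Moving 13 semitones up from D#4 (the size of a doubly diminished tenth) reaches Fb5.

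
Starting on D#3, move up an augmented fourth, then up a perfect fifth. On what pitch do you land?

D##4

Up an augmented fourth from D#3: G##3 (6 semitones up).
Up a perfect fifth from G##3: D##4 (7 semitones up).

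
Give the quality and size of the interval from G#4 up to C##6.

augmented 11th

G to C spans four letter names (G-A-B-C), plus an octave: an eleventh.
G#4 to C##6 spans 18 semitones — one semitone wider than the perfect eleventh (17) — giving an augmented eleventh.
(Equivalently, a compound augmented fourth: an augmented fourth plus an octave.)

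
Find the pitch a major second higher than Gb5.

Ab5

Two letter names up from G: A.
Moving 2 semitones up from Gb5 (the size of a major second) reaches Ab5.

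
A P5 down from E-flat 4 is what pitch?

A-flat 3

The fifth takes the letter from E down to A.
A perfect fifth spans 7 semitones, so from Eb4 the target pitch is Ab3.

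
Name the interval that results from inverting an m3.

M6

Inverted interval numbers add to nine, so a third pairs with a sixth (3 + 6 = 9).
The quality also flips — minor becomes major — giving a major sixth.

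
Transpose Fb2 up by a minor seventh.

Counting seven letter names up from F lands on E.
A minor seventh spans 10 semitones, so from Fb2 the target pitch is Ebb3.

Ebb3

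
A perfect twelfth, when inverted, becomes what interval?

First reduce the compound perfect twelfth to its simple form, a perfect fifth.
Interval numbers invert to sum to nine: 5 + 4 = 9, so a fifth inverts to a fourth.
Quality inverts too: perfect stays perfect. That makes the inversion a perfect fourth.

perfect fourth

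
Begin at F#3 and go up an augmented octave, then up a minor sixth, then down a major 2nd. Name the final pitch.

F#3 up an augmented octave → F##4 (13 semitones).
F##4 up a minor sixth → D#5 (8 semitones).
A major second down from D#5 is C#5.

C#5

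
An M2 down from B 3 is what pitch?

The second takes the letter from B down to A.
Moving 2 semitones down from B3 (the size of a major second) reaches A3.

A 3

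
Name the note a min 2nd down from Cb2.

Two letter names down from C: B.
A minor second is 1 semitone; 1 semitone down from Cb2 gives Bb1.

Bb1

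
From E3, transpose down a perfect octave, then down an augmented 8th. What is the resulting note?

E3 down a perfect octave → E2 (12 semitones).
Down an augmented octave from E2: Eb1 (13 semitones down).

Eb1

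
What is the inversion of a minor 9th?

M7

First reduce the compound minor ninth to its simple form, a minor second.
Interval numbers invert to sum to nine: 2 + 7 = 9, so a second inverts to a seventh.
And minor becomes major under inversion, so we get a major seventh.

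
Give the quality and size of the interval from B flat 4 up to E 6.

A11

B to E spans four letter names (B-C-D-E), plus an octave, so the interval is some kind of eleventh.
Bb4 to E6 spans 18 semitones — one semitone wider than the perfect eleventh (17) — giving an augmented eleventh.
(Equivalently, a compound augmented fourth: an augmented fourth plus an octave.)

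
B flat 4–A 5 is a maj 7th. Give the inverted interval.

m2

Interval numbers invert to sum to nine: 7 + 2 = 9, so a seventh inverts to a second.
The quality also flips — major becomes minor — giving a minor second.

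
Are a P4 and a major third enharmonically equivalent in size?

5 semitones (perfect fourth) vs 4 semitones (major third): not equal.

No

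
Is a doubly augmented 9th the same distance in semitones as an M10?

A doubly augmented ninth = 16 semitones = a major tenth; enharmonically equal.

Yes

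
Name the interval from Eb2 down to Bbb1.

augmented fourth

Descending from Eb2 to Bbb1 is the same interval as ascending Bbb1 to Eb2.
B to E spans four letter names (B-C-D-E) — that makes it a fourth of some quality.
Bbb1 to Eb2 spans 6 semitones — one semitone wider than the perfect fourth (5) — giving an augmented fourth.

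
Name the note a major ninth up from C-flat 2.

D-flat 3

Counting two letter names plus an octave up from C lands on D.
Moving 14 semitones up from Cb2 (the size of a major ninth) reaches Db3.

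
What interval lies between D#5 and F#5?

m3

D to F spans three letter names (D-E-F), so the interval is some kind of third.
At 3 semitones, D#5→F#5 falls one short of a major third: minor.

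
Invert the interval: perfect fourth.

perfect 5th

Inverted interval numbers add to nine, so a fourth pairs with a fifth (4 + 5 = 9).
Quality inverts too: perfect stays perfect. That makes the inversion a perfect fifth.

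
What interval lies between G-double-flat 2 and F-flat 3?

G to F spans seven letter names (G-A-B-C-D-E-F): a seventh.
Counting semitones, Gbb2→Fb3 is 11, which is the major seventh.

major seventh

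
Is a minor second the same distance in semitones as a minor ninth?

A minor second is 1 semitone but a minor ninth is 13 semitones — different sizes.

No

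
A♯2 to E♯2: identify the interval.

perfect fourth

Descending from A#2 to E#2 is the same interval as ascending E#2 to A#2.
E to A spans four letter names (E-F-G-A): a fourth.
E#2 to A#2 is 5 semitones, matching the perfect fourth exactly, so the quality is perfect.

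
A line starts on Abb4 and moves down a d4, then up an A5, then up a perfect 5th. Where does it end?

A diminished fourth down from Abb4 is Eb4.
An augmented fifth up from Eb4 is B4.
Up a perfect fifth from B4: F#5 (7 semitones up).

F#5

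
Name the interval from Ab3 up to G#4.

augmented seventh

A to G spans seven letter names (A-B-C-D-E-F-G), so the interval is some kind of seventh.
Ab3 to G#4 spans 12 semitones — one semitone wider than the major seventh (11) — giving an augmented seventh.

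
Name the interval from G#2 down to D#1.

perfect eleventh

Descending from G#2 to D#1 is the same interval as ascending D#1 to G#2.
D to G spans four letter names (D-E-F-G), plus an octave, so the interval is some kind of eleventh.
The perfect eleventh spans 17 semitones, and D#1 to G#2 is exactly 17 semitones — so this is a perfect eleventh.
(Equivalently, a compound perfect fourth: a perfect fourth plus an octave.)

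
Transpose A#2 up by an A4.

Counting four letter names up from A lands on D.
An augmented fourth spans 6 semitones, so from A#2 the target pitch is D##3.

D##3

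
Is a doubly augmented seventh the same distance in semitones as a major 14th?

No

A doubly augmented seventh spans 13 semitones; a major fourteenth spans 23 semitones. They differ by 10.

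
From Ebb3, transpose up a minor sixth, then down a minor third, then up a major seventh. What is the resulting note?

Up a minor sixth from Ebb3: Cbb4 (8 semitones up).
Down a minor third from Cbb4: Abb3 (3 semitones down).
Up a major seventh from Abb3: Gb4 (11 semitones up).

Gb4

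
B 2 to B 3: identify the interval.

B to B is the same letter name, plus an octave: an octave.
The perfect octave spans 12 semitones, and B2 to B3 is exactly 12 semitones — so this is a perfect octave.

perfect octave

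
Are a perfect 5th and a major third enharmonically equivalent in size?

7 semitones (perfect fifth) vs 4 semitones (major third): not equal.

No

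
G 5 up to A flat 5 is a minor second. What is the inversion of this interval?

Interval numbers invert to sum to nine: 2 + 7 = 9, so a second inverts to a seventh.
Quality inverts too: minor becomes major. That makes the inversion a major seventh.

major seventh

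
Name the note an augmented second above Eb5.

Counting two letter names up from E lands on F.
Moving 3 semitones up from Eb5 (the size of an augmented second) reaches F#5.

F#5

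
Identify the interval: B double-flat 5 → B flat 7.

augmented fifteenth

B to B is the same letter name, plus 2 octaves: a fifteenth.
A perfect fifteenth would be 24 semitones; Bbb5 to Bb7 is 25, one semitone wider, so the interval is augmented.
(Equivalently, a compound augmented octave: an augmented octave plus an octave.)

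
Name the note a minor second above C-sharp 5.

The second takes the letter from C up to D.
A minor second spans 1 semitone, so from C#5 the target pitch is D5.

D 5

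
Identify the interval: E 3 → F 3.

minor second

E to F spans two letter names (E-F), so the interval is some kind of second.
A major second would be 2 semitones, but E3 to F3 is 1 — one semitone narrower, making it a minor second.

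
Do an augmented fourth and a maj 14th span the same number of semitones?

No

An augmented fourth spans 6 semitones; a major fourteenth spans 23 semitones. They differ by 17.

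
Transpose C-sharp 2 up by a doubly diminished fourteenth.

Seven letters up from C (plus an octave) reaches B.
A doubly diminished fourteenth spans 20 semitones, so from C#2 the target pitch is Bbb3.

B-double-flat 3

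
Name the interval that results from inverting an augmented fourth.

diminished fifth

Interval numbers invert to sum to nine: 4 + 5 = 9, so a fourth inverts to a fifth.
And augmented becomes diminished under inversion, so we get a diminished fifth.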